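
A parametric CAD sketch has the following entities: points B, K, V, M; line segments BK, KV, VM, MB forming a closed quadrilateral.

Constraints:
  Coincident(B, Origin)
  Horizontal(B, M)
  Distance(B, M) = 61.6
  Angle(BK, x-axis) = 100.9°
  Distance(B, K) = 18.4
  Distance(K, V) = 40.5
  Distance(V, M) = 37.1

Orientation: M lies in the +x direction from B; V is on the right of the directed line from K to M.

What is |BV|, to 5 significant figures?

27.660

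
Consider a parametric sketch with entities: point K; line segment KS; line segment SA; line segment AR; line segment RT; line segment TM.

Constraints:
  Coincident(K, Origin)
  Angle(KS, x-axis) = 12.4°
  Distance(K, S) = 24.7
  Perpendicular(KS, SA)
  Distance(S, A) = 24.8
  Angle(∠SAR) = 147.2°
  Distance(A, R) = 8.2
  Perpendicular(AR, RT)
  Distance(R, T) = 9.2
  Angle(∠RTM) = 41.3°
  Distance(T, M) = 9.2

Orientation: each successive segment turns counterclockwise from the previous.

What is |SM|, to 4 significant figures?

25.54

K is at the origin; KS runs at 12.4° with length 24.7, so S = (24.12, 5.304). KS ⟂ SA, so SA runs at 102.4°; with |SA| = 24.8, A = (18.80, 29.53). ∠SAR = 147.2° gives AR at 135.2° from the x-axis; with |AR| = 8.2, R = (12.98, 35.30). AR ⟂ RT, so RT runs at -134.8°; with |RT| = 9.2, T = (6.497, 28.78). ∠RTM = 41.3° gives TM at 3.900° from the x-axis; with |TM| = 9.2, M = (15.68, 29.40). Then |SM| = |M − S| = 25.54.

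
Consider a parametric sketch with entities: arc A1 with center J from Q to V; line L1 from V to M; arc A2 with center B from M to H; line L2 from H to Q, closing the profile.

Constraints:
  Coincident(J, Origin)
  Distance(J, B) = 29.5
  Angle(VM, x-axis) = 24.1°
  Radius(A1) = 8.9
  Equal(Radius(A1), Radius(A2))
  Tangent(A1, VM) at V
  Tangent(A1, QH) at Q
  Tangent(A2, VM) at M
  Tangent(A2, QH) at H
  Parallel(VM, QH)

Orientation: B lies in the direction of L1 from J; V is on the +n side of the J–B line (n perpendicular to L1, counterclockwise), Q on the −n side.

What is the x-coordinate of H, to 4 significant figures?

30.56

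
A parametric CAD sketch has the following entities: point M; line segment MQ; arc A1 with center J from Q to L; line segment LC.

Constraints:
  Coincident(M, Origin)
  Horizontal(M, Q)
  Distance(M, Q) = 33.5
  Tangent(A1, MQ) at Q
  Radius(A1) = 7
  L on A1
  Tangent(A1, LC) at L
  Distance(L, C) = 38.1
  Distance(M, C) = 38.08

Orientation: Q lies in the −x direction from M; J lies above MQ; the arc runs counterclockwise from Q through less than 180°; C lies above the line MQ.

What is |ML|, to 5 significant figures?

27.607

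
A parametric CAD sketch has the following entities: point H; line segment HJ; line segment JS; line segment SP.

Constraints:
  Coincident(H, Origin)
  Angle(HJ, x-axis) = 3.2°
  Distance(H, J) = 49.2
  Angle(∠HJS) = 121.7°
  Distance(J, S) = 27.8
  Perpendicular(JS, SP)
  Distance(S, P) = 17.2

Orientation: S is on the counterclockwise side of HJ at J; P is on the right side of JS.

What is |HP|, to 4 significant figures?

79.79

H is at the origin; HJ runs at 3.2° with length 49.2, so J = 49.2·(cos 3.2°, sin 3.2°) = (49.12, 2.746). ∠HJS = 121.7°, so JS runs at 3.2° + (180° − 121.7°) = 61.50° from the x-axis; with |JS| = 27.8, S = J + 27.8·(cos 61.50°, sin 61.50°) = (62.39, 27.18). JS is perpendicular to SP; with |SP| = 17.2 on the right of JS, P = S + 17.2·(0.8788, -0.4772) = (77.50, 18.97). Then |HP| = |P − H| = 79.79.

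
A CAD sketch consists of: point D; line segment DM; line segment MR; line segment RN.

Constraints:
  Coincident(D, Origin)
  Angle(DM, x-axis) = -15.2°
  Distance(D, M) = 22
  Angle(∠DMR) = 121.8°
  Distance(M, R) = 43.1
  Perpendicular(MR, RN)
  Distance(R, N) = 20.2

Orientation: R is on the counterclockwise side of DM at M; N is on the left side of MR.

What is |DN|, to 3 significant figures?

54.7

∠DMR = 121.8°, so MR runs at -15.2° + (180° − 121.8°) = 43.0° from the x-axis; with |MR| = 43.1, R = M + 43.1·(cos 43.0°, sin 43.0°) = (52.8, 23.6). MR ⟂ RN; with |RN| = 20.2 on the left of MR, N = R + 20.2·(-0.682, 0.731) = (39.0, 38.4). Then |DN| = |N − D| = 54.7.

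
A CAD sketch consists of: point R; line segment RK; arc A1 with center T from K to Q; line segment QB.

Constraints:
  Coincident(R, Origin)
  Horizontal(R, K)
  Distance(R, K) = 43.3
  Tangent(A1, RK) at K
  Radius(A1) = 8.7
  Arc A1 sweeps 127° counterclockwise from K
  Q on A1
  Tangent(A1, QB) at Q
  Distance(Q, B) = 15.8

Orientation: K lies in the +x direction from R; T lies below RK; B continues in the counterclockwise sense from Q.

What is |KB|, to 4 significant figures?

26.68

On A1, K sits at bearing 90° from T; a 127° counterclockwise sweep puts Q at bearing 217°, so Q = T + 8.7·(cos 217°, sin 217°) = (36.35, -13.94). Since A1 is tangent to QB there, TQ ⟂ QB, so QB runs along (−sin 217°, cos 217°); with |QB| = 15.8, B = (45.86, -26.55). Then |KB| = |B − K| = 26.68.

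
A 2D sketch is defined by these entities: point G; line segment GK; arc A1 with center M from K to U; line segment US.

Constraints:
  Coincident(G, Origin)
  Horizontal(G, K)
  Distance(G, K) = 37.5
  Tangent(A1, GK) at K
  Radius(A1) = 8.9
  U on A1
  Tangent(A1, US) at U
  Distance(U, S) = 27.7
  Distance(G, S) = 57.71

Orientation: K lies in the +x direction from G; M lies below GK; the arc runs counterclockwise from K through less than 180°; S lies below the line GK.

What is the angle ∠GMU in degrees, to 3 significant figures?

44.2°

G is at the origin; GK is horizontal with |GK| = 37.5 and K on the +x side, so K = (37.5, 0.00). A1 meets GK tangentially, so MK is at right angles to GK, so M = K + (0, -8.9) = (37.5, -8.90). Since MU ⟂ US (tangency), |MS| = √(8.9² + 27.7²) = 29.1 regardless of where U sits on A1. So S lies on both circle(G, 57.71) and circle(M, 29.1); the below-GK intersection is S = (44.1, -37.2). U is the foot of the tangent from S: U = (29.9, -13.5).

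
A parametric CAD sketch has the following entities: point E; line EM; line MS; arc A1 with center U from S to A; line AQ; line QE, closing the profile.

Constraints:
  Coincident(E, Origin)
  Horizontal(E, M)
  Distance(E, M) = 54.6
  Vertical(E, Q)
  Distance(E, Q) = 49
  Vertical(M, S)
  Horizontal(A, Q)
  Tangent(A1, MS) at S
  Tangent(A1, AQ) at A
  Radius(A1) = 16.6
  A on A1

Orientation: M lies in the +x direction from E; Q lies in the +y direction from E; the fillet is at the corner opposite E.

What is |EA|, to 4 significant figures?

62.01

E is at the origin; EM is horizontal with |EM| = 54.6 and M on the +x side, so M = (54.60, 0.000). E and Q share the same x with |EQ| = 49.0 and Q on the +y side, so Q = (0.000, 49.00). The virtual corner opposite E is at (54.60, 49.00). A1 meets MS tangentially, so US is at right angles to MS and tangency of A1 to AQ means the radius UA is perpendicular to AQ, with radius 16.6, so the center U sits 16.6 in from both sides at U = (38.00, 32.40). That places the tangent points at S = (54.60, 32.40) on MS and A = (38.00, 49.00) on AQ. Then |EA| = |A − E| = 62.01.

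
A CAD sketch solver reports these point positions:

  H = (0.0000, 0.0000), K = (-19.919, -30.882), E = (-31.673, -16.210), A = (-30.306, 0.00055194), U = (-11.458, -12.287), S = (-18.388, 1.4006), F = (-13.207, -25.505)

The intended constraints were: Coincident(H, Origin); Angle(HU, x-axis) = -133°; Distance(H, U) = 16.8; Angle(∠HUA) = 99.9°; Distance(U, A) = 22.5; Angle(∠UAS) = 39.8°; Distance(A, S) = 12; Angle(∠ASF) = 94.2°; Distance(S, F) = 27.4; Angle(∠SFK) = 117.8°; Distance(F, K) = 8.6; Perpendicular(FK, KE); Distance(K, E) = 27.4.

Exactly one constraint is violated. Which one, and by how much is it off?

Distance(K, E) = 27.4 — off by 8.60.

H = (0.00, 0.00) ✓; HU at -133.0° ✓; |HU| = 16.80 ✓; ∠HUA = 99.90° ✓; |UA| = 22.50 ✓; ∠UAS = 39.80° ✓; |AS| = 12.00 ✓; ∠ASF = 94.20° ✓; |SF| = 27.40 ✓; ∠SFK = 117.8° ✓; |FK| = 8.600 ✓; ∠(FK, KE) = 90.00° ✓; |KE| = 18.80 ✗.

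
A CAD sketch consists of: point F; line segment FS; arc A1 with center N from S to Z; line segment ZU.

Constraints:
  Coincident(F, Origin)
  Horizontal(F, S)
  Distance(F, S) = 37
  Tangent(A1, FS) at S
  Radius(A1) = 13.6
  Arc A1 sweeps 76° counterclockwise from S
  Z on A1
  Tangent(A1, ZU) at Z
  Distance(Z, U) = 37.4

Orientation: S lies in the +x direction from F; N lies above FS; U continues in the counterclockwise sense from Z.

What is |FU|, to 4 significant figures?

75.37

F is at the origin; F and S share the same y with |FS| = 37.0 and S on the +x side, so S = (37.00, 0.000). Since A1 is tangent to FS there, NS ⟂ FS, so N = S + (0, 13.6) = (37.00, 13.60). On A1, S sits at bearing -90° from N; a 76° counterclockwise sweep puts Z at bearing -14°, so Z = N + 13.6·(cos -14°, sin -14°) = (50.20, 10.31). Since A1 is tangent to ZU there, NZ ⟂ ZU, so ZU runs along (−sin -14°, cos -14°); with |ZU| = 37.4, U = (59.24, 46.60). Then |FU| = |U − F| = 75.37.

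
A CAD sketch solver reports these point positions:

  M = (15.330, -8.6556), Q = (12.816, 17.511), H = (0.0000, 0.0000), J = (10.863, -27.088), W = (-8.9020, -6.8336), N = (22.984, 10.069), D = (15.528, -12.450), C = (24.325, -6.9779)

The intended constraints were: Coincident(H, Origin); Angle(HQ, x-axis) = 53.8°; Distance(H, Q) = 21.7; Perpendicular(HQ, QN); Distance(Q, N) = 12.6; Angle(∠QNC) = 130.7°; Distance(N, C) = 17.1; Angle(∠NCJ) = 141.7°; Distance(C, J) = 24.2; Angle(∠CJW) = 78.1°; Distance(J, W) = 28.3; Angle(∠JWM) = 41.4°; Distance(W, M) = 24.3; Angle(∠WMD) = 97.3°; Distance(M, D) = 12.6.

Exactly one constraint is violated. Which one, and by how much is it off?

Distance(M, D) = 12.6 — off by 8.80.

H = (0.00, 0.00) ✓; HQ at 53.80° ✓; |HQ| = 21.70 ✓; ∠(HQ, QN) = 90.00° ✓; |QN| = 12.60 ✓; ∠QNC = 130.7° ✓; |NC| = 17.10 ✓; ∠NCJ = 141.7° ✓; |CJ| = 24.20 ✓; ∠CJW = 78.10° ✓; |JW| = 28.30 ✓; ∠JWM = 41.40° ✓; |WM| = 24.30 ✓; ∠WMD = 97.29° ✓; |MD| = 3.800 ✗.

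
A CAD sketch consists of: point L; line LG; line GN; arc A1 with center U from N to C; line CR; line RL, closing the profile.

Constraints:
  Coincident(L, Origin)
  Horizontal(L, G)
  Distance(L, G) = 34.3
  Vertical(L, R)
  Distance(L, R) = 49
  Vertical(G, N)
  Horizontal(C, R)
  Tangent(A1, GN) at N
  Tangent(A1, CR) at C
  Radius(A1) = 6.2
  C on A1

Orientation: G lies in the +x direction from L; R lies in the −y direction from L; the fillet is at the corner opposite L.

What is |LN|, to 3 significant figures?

54.8

L is at the origin; L and G share the same y with |LG| = 34.3 and G on the +x side, so G = (34.3, 0.00). L and R share the same x with |LR| = 49.0 and R on the −y side, so R = (0.00, -49.0). The virtual corner opposite L is at (34.3, -49.0). A1 meets GN tangentially, so UN is at right angles to GN and since A1 is tangent to CR there, UC ⟂ CR, with radius 6.2, so the center U sits 6.2 in from both sides at U = (28.1, -42.8). That places the tangent points at N = (34.3, -42.8) on GN and C = (28.1, -49.0) on CR. Then |LN| = |N − L| = 54.8.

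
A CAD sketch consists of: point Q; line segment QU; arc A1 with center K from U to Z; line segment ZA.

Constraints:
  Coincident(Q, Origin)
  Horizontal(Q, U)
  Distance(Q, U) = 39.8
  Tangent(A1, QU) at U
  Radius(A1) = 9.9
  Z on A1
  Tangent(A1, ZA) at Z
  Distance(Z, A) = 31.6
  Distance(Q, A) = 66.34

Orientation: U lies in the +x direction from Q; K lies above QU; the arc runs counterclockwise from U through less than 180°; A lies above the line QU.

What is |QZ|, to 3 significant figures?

50.5

Checks: ∠(KU, UQ) = 90.00° ✓; |KU| = 9.900 ✓; |KZ| = 9.900 ✓; ∠(KZ, ZA) = 90.00° ✓; |ZA| = 31.60 ✓; |QA| = 66.34 ✓.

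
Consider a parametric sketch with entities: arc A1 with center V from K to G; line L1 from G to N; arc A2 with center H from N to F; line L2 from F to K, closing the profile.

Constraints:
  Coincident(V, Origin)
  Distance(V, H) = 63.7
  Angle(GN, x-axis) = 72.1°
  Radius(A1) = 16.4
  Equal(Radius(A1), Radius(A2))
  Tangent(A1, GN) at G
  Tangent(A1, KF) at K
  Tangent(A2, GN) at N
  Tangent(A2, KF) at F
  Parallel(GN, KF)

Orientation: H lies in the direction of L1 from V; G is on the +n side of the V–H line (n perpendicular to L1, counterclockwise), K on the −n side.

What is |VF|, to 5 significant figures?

65.777

The slot axis is L1's direction at 72.1°, so u = (cos 72.1°, sin 72.1°) = (0.30736, 0.95159) and n = (−sin 72.1°, cos 72.1°) = (-0.95159, 0.30736). V is at the origin and H lies 63.7 along u from V, so H = 63.7·u = (19.579, 60.617). Tangency of A1 to both parallel lines with radius 16.4 puts G and K at V ± 16.4·n: G = (-15.606, 5.0406), K = (15.606, -5.0406). Equal radii place N and F the same way about H: N = H + 16.4·n = (3.9725, 65.657), F = H − 16.4·n = (35.185, 55.576). Then |VF| = |F − V| = 65.777.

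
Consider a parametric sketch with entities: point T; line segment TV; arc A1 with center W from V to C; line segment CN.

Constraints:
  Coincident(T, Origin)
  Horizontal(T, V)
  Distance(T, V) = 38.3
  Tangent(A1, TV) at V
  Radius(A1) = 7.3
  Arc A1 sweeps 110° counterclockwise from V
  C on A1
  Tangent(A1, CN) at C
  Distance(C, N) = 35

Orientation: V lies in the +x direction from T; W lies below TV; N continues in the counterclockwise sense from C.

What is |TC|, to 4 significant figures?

32.93

T is at the origin; TV is horizontal with |TV| = 38.3 and V on the +x side, so V = (38.30, 0.000). The tangent condition forces WV to be normal to TV, so W = V + (0, -7.3) = (38.30, -7.300). On A1, V sits at bearing 90° from W; a 110° counterclockwise sweep puts C at bearing 200°, so C = W + 7.3·(cos 200°, sin 200°) = (31.44, -9.797). Then |TC| = |C − T| = 32.93.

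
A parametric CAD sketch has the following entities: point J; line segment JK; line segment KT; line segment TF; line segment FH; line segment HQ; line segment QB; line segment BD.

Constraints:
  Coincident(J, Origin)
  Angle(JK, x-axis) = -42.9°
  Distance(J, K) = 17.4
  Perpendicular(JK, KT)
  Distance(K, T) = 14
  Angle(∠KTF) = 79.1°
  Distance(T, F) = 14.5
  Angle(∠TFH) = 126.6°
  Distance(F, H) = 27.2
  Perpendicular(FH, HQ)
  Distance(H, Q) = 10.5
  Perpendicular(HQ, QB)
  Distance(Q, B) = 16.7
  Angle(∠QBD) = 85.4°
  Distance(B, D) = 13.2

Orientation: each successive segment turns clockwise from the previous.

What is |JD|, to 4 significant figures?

4.691

HQ is perpendicular to QB, so QB runs at -107.2°; with |QB| = 16.7, B = (7.788, -3.474). ∠QBD = 85.4° gives BD at 158.2° from the x-axis; with |BD| = 13.2, D = (-4.468, 1.428). Then |JD| = |D − J| = 4.691.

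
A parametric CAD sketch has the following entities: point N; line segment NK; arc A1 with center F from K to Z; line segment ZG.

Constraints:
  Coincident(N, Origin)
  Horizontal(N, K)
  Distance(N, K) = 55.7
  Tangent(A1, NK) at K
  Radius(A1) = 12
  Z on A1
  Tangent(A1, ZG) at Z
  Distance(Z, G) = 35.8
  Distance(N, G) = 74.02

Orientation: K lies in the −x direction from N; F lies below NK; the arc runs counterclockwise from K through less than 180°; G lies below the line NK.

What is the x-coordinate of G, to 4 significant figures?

-54.81

N is at the origin; N and K share the same y with |NK| = 55.7 and K on the −x side, so K = (-55.70, 0.000). Since A1 is tangent to NK there, FK ⟂ NK, so F = K + (0, -12) = (-55.70, -12.00). Since FZ ⟂ ZG (tangency), |FG| = √(12.0² + 35.8²) = 37.76 regardless of where Z sits on A1. So G lies on both circle(N, 74.02) and circle(F, 37.76); the below-NK intersection is G = (-54.81, -49.75). Z is the foot of the tangent from G: Z = (-66.98, -16.08).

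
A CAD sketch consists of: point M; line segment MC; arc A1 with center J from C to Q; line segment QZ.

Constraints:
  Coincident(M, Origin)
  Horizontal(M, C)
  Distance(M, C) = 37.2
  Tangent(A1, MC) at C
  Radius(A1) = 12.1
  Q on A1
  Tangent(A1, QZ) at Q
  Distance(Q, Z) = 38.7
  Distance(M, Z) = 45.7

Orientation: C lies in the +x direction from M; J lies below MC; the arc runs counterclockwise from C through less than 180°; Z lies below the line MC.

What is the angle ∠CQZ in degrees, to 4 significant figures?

145.3°

M is at the origin; MC is horizontal with |MC| = 37.2 and C on the +x side, so C = (37.20, 0.000). A1 meets MC tangentially, so JC is at right angles to MC, so J = C + (0, -12.1) = (37.20, -12.10). Since JQ ⟂ QZ (tangency), |JZ| = √(12.1² + 38.7²) = 40.55 regardless of where Q sits on A1. So Z lies on both circle(M, 45.7) and circle(J, 40.55); the below-MC intersection is Z = (12.22, -44.04). Q is the foot of the tangent from Z: Q = (25.88, -7.828).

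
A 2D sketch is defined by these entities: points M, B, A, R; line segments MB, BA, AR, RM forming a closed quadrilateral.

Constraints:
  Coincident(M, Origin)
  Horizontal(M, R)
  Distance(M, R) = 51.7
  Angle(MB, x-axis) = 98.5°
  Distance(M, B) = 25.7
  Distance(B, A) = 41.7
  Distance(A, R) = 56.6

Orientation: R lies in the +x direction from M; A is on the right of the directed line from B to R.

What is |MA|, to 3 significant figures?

16.5

M is at the origin; M and R share the same y with |MR| = 51.7 and R in +x, so R = (51.7, 0). MB runs at 98.5° with |MB| = 25.7, so B = (-3.80, 25.4). A is determined by |BA| = 41.7 and |AR| = 56.6 together: it lies at the intersection of circle(B, 41.7) and circle(R, 56.6). With |BR| = 61.0, the foot of the radical line on BR is 18.5 from B and the perpendicular offset is √(41.7² − 18.5²) = 37.4. Taking the right-of-BR solution: A = (-2.51, -16.3).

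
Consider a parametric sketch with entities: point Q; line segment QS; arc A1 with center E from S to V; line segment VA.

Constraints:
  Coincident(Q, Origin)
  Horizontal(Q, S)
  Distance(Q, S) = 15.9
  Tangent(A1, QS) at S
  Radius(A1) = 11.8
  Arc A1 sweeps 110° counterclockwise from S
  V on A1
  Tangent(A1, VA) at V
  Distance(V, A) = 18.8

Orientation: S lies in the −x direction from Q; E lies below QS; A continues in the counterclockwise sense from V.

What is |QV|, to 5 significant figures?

31.291

Q is at the origin; QS is horizontal with |QS| = 15.9 and S on the −x side, so S = (-15.900, 0.0000). Since A1 is tangent to QS there, ES ⟂ QS, so E = S + (0, -11.8) = (-15.900, -11.800). On A1, S sits at bearing 90° from E; a 110° counterclockwise sweep puts V at bearing 200°, so V = E + 11.8·(cos 200°, sin 200°) = (-26.988, -15.836). Then |QV| = |V − Q| = 31.291.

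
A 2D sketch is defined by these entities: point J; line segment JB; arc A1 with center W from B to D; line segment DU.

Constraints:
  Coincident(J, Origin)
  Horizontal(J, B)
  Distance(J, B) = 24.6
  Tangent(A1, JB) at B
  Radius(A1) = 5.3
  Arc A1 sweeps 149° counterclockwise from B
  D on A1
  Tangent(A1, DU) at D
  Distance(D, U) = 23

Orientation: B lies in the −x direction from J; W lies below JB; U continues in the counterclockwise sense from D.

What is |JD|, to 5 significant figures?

29.048

J is at the origin; JB is horizontal with |JB| = 24.6 and B on the −x side, so B = (-24.600, 0.0000). The tangent condition forces WB to be normal to JB, so W = B + (0, -5.3) = (-24.600, -5.3000). On A1, B sits at bearing 90° from W; a 149° counterclockwise sweep puts D at bearing 239°, so D = W + 5.3·(cos 239°, sin 239°) = (-27.330, -9.8430). Then |JD| = |D − J| = 29.048.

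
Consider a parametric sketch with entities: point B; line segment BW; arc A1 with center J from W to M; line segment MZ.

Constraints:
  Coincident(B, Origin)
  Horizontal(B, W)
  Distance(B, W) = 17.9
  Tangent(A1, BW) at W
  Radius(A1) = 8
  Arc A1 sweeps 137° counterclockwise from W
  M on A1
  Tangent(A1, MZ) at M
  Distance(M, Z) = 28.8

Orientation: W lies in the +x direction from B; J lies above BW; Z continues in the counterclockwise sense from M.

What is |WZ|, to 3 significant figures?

37.0

B is at the origin; BW is horizontal with |BW| = 17.9 and W on the +x side, so W = (17.9, 0.00). A1 meets BW tangentially, so JW is at right angles to BW, so J = W + (0, 8) = (17.9, 8.00). On A1, W sits at bearing -90° from J; a 137° counterclockwise sweep puts M at bearing 47°, so M = J + 8.0·(cos 47°, sin 47°) = (23.4, 13.9). Tangency of A1 to MZ means the radius JM is perpendicular to MZ, so MZ runs along (−sin 47°, cos 47°); with |MZ| = 28.8, Z = (2.29, 33.5). Then |WZ| = |Z − W| = 37.0.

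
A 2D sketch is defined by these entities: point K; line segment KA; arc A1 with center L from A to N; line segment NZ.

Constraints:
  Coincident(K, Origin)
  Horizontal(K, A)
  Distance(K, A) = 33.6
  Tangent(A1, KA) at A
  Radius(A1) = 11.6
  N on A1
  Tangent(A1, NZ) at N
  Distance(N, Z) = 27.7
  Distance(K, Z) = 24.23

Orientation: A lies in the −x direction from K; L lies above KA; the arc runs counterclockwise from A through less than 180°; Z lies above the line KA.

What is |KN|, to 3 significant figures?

25.5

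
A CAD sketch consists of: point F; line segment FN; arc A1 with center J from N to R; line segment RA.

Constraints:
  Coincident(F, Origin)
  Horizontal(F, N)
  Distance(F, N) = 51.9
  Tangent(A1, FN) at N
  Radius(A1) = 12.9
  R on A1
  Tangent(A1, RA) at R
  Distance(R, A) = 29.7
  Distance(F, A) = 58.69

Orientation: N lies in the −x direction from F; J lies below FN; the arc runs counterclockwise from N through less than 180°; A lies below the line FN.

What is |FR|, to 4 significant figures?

64.86

Checks: ∠(JN, NF) = 90.00° ✓; |JN| = 12.90 ✓; |JR| = 12.90 ✓; ∠(JR, RA) = 90.00° ✓; |RA| = 29.70 ✓; |FA| = 58.69 ✓.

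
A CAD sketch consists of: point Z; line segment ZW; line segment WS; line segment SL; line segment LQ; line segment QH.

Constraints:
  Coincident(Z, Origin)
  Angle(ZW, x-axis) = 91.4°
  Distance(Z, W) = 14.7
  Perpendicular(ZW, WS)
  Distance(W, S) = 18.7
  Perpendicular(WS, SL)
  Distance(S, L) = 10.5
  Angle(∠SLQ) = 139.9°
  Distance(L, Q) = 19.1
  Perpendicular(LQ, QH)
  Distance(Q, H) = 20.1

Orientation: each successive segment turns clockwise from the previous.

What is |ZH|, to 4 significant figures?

9.329

Z is at the origin; ZW runs at 91.4° with length 14.7, so W = (-0.3592, 14.70). ZW is perpendicular to WS, so WS runs at 1.400°; with |WS| = 18.7, S = (18.34, 15.15). WS is perpendicular to SL, so SL runs at -88.60°; with |SL| = 10.5, L = (18.59, 4.656). ∠SLQ = 139.9° gives LQ at -128.7° from the x-axis; with |LQ| = 19.1, Q = (6.650, -10.25). LQ ⟂ QH, so QH runs at 141.3°; with |QH| = 20.1, H = (-9.037, 2.317). Then |ZH| = |H − Z| = 9.329.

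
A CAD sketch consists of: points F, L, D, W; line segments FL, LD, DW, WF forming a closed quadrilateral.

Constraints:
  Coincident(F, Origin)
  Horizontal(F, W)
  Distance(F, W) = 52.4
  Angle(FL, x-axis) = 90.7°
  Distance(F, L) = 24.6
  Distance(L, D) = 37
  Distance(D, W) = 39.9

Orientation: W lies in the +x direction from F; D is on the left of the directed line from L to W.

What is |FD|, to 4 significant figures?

50.08

Checks: |FW| = 52.40 ✓; |FL| = 24.60 ✓; |LD| = 37.00 ✓; |DW| = 39.90 ✓.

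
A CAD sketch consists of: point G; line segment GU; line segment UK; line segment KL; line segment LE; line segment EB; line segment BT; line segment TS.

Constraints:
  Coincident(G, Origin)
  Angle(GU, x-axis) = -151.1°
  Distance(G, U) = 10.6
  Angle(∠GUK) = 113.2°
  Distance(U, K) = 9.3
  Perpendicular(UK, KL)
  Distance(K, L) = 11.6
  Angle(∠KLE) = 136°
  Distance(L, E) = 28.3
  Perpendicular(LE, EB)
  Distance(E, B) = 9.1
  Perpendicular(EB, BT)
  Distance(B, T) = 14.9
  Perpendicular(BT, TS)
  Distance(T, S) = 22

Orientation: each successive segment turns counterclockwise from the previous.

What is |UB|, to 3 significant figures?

30.7

∠KLE = 136.0° gives LE at 49.7° from the x-axis; with |LE| = 28.3, E = (21.5, 8.36). LE is perpendicular to EB, so EB runs at 140°; with |EB| = 9.1, B = (14.6, 14.2). Then |UB| = |B − U| = 30.7.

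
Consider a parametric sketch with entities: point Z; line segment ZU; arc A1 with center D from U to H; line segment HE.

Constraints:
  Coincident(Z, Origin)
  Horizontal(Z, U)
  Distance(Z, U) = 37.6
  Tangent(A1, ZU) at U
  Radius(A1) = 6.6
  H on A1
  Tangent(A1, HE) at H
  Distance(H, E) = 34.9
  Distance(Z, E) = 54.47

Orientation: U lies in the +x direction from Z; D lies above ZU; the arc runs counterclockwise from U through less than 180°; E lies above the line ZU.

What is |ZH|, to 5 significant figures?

44.749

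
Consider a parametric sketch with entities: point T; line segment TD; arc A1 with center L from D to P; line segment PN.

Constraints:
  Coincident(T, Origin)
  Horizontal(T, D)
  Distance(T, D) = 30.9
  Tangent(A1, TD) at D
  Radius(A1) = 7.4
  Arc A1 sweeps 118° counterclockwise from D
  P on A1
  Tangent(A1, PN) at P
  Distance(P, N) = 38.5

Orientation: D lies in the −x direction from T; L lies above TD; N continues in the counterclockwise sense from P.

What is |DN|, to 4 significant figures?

46.33

On A1, D sits at bearing -90° from L; a 118° counterclockwise sweep puts P at bearing 28°, so P = L + 7.4·(cos 28°, sin 28°) = (-24.37, 10.87). Tangency of A1 to PN means the radius LP is perpendicular to PN, so PN runs along (−sin 28°, cos 28°); with |PN| = 38.5, N = (-42.44, 44.87). Then |DN| = |N − D| = 46.33.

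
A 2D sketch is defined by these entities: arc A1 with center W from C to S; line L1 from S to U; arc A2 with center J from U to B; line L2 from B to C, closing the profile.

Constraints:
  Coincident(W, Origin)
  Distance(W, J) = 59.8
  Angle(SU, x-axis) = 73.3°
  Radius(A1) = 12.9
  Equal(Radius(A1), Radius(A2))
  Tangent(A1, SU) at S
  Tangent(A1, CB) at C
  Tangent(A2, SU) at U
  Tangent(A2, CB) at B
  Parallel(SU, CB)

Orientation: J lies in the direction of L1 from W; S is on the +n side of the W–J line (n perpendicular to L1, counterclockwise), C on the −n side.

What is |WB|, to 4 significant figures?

61.18

The slot axis is L1's direction at 73.3°, so u = (cos 73.3°, sin 73.3°) = (0.2874, 0.9578) and n = (−sin 73.3°, cos 73.3°) = (-0.9578, 0.2874). W is at the origin and J lies 59.8 along u from W, so J = 59.8·u = (17.18, 57.28). Tangency of A1 to both parallel lines with radius 12.9 puts S and C at W ± 12.9·n: S = (-12.36, 3.707), C = (12.36, -3.707). Equal radii place U and B the same way about J: U = J + 12.9·n = (4.828, 60.98), B = J − 12.9·n = (29.54, 53.57). Then |WB| = |B − W| = 61.18.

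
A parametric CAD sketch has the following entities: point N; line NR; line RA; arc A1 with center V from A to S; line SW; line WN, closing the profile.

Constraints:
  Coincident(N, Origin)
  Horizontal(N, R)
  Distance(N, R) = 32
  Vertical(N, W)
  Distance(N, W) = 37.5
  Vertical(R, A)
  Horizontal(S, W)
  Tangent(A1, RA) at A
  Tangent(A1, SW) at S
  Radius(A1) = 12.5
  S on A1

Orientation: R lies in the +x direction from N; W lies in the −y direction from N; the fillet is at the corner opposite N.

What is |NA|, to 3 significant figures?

40.6

N is at the origin; NR is horizontal with |NR| = 32.0 and R on the +x side, so R = (32.0, 0.00). N and W share the same x with |NW| = 37.5 and W on the −y side, so W = (0.00, -37.5). The virtual corner opposite N is at (32.0, -37.5). A1 meets RA tangentially, so VA is at right angles to RA and tangency of A1 to SW means the radius VS is perpendicular to SW, with radius 12.5, so the center V sits 12.5 in from both sides at V = (19.5, -25.0). That places the tangent points at A = (32.0, -25.0) on RA and S = (19.5, -37.5) on SW. Then |NA| = |A − N| = 40.6.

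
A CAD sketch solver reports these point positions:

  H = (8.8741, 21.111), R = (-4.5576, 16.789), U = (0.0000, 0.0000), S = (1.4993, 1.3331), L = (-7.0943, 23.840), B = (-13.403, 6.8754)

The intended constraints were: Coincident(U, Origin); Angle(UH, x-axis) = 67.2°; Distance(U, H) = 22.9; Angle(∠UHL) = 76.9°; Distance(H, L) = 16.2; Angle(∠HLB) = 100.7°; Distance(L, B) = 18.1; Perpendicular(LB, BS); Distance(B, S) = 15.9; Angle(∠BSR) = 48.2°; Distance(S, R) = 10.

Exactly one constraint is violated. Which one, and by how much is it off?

Distance(S, R) = 10 — off by 6.60.

U = (0.00, 0.00) ✓; UH at 67.20° ✓; |UH| = 22.90 ✓; ∠UHL = 76.90° ✓; |HL| = 16.20 ✓; ∠HLB = 100.7° ✓; |LB| = 18.10 ✓; ∠(LB, BS) = 90.00° ✓; |BS| = 15.90 ✓; ∠BSR = 48.20° ✓; |SR| = 16.60 ✗.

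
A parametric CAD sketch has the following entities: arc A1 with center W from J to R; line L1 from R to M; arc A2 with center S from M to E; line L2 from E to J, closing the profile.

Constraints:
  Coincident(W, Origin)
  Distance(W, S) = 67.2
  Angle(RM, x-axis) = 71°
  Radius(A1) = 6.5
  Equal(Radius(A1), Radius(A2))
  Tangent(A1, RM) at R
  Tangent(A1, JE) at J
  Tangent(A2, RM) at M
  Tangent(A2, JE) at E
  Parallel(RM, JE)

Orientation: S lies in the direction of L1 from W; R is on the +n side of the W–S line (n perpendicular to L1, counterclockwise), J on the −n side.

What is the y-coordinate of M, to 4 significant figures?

65.66

The slot axis is L1's direction at 71.0°, so u = (cos 71.0°, sin 71.0°) = (0.3256, 0.9455) and n = (−sin 71.0°, cos 71.0°) = (-0.9455, 0.3256). W is at the origin and S lies 67.2 along u from W, so S = 67.2·u = (21.88, 63.54). Tangency of A1 to both parallel lines with radius 6.5 puts R and J at W ± 6.5·n: R = (-6.146, 2.116), J = (6.146, -2.116). Equal radii place M and E the same way about S: M = S + 6.5·n = (15.73, 65.66), E = S − 6.5·n = (28.02, 61.42). So M.y = 65.66.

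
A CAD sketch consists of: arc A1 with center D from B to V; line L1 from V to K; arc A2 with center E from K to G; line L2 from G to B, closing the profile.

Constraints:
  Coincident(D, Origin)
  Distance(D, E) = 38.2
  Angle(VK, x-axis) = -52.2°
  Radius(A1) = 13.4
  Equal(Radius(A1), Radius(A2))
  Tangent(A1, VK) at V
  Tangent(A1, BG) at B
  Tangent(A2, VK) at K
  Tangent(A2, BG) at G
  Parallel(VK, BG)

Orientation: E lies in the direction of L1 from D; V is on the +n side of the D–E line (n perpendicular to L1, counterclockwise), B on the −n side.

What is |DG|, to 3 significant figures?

40.5

The slot axis is L1's direction at -52.2°, so u = (cos -52.2°, sin -52.2°) = (0.613, -0.790) and n = (−sin -52.2°, cos -52.2°) = (0.790, 0.613). D is at the origin and E lies 38.2 along u from D, so E = 38.2·u = (23.4, -30.2). Tangency of A1 to both parallel lines with radius 13.4 puts V and B at D ± 13.4·n: V = (10.6, 8.21), B = (-10.6, -8.21). Equal radii place K and G the same way about E: K = E + 13.4·n = (34.0, -22.0), G = E − 13.4·n = (12.8, -38.4). Then |DG| = |G − D| = 40.5.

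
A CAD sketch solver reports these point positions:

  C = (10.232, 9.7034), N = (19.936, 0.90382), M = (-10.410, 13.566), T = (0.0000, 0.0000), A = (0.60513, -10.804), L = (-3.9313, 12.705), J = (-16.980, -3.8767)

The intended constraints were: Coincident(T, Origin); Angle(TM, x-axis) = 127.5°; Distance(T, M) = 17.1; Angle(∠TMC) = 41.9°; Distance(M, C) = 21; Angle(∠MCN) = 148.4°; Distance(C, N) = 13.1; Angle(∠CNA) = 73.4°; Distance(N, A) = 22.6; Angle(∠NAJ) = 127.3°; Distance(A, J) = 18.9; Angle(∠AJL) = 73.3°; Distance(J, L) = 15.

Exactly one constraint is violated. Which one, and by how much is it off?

Distance(J, L) = 15 — off by 6.10.

T = (0.00, 0.00) ✓; TM at 127.5° ✓; |TM| = 17.10 ✓; ∠TMC = 41.90° ✓; |MC| = 21.00 ✓; ∠MCN = 148.4° ✓; |CN| = 13.10 ✓; ∠CNA = 73.40° ✓; |NA| = 22.60 ✓; ∠NAJ = 127.3° ✓; |AJ| = 18.90 ✓; ∠AJL = 73.30° ✓; |JL| = 21.10 ✗.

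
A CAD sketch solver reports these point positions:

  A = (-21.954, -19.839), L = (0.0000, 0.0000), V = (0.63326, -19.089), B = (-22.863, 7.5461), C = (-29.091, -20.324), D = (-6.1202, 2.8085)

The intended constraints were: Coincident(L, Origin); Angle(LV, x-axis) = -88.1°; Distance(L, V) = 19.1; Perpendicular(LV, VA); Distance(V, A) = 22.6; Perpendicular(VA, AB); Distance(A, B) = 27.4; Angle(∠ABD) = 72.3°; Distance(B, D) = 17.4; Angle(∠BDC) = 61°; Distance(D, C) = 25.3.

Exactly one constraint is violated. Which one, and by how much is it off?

Distance(D, C) = 25.3 — off by 7.30.

L = (0.00, 0.00) ✓; LV at -88.10° ✓; |LV| = 19.10 ✓; ∠(LV, VA) = 90.00° ✓; |VA| = 22.60 ✓; ∠(VA, AB) = 90.00° ✓; |AB| = 27.40 ✓; ∠ABD = 72.30° ✓; |BD| = 17.40 ✓; ∠BDC = 61.00° ✓; |DC| = 32.60 ✗.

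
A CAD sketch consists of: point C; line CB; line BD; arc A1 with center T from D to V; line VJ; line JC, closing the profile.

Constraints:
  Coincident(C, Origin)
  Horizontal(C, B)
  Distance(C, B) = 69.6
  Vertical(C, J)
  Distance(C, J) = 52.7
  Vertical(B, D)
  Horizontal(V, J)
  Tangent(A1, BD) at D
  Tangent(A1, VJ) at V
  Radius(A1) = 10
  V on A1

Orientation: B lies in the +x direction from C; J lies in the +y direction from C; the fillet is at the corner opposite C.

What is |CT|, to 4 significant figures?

73.32

C and J share the same x with |CJ| = 52.7 and J on the +y side, so J = (0.000, 52.70). The virtual corner opposite C is at (69.60, 52.70). A1 meets BD tangentially, so TD is at right angles to BD and since A1 is tangent to VJ there, TV ⟂ VJ, with radius 10.0, so the center T sits 10.0 in from both sides at T = (59.60, 42.70). Then |CT| = |T − C| = 73.32.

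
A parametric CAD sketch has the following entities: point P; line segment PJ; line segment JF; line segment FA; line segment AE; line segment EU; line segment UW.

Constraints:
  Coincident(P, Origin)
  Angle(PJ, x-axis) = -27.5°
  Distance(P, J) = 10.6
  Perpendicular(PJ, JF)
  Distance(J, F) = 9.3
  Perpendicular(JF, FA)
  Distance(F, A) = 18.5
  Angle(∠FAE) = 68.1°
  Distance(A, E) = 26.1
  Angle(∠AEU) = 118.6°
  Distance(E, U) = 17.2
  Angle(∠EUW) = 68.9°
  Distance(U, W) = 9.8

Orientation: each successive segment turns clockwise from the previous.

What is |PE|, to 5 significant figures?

15.029

P is at the origin; PJ runs at -27.5° with length 10.6, so J = (9.4023, -4.8945). PJ ⟂ JF, so JF runs at -117.50°; with |JF| = 9.3, F = (5.1081, -13.144). The perpendicularity gives FA at right angles to JF, so FA runs at 152.50°; with |FA| = 18.5, A = (-11.302, -4.6014). ∠FAE = 68.1° gives AE at 40.600° from the x-axis; with |AE| = 26.1, E = (8.5153, 12.384). Then |PE| = |E − P| = 15.029.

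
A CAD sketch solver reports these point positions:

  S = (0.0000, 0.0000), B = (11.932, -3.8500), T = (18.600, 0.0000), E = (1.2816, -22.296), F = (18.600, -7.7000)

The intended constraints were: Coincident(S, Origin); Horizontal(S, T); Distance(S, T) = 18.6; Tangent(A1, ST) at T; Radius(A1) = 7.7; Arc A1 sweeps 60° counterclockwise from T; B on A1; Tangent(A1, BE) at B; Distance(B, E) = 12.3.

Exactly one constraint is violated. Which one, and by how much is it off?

Distance(B, E) = 12.3 — off by 9.00.

S = (0.00, 0.00) ✓; S.y = 0.00, T.y = 0.00 ✓; |ST| = 18.60 ✓; ∠(FT, TS) = 90.00° ✓; |FT| = 7.700 ✓; bearing(F→B) − bearing(F→T) = 60.00° ✓; |FB| = 7.700 ✓; ∠(FB, BE) = 90.00° ✓; |BE| = 21.30 ✗.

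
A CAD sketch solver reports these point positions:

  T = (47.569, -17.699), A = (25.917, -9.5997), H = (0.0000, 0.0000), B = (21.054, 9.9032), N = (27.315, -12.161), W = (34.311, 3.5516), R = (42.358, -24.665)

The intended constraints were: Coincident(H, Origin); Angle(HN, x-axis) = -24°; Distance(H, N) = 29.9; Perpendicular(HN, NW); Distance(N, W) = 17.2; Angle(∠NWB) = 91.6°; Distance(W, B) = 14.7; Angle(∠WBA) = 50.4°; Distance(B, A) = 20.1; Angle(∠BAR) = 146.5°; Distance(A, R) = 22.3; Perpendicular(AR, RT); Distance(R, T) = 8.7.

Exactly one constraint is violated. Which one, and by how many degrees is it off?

Perpendicular(AR, RT) — off by 5.70°.

H = (0.00, 0.00) ✓; HN at -24.00° ✓; |HN| = 29.90 ✓; ∠(HN, NW) = 90.00° ✓; |NW| = 17.20 ✓; ∠NWB = 91.60° ✓; |WB| = 14.70 ✓; ∠WBA = 50.40° ✓; |BA| = 20.10 ✓; ∠BAR = 146.5° ✓; |AR| = 22.30 ✓; ∠(AR, RT) = 95.70° ✗; |RT| = 8.699 ✓.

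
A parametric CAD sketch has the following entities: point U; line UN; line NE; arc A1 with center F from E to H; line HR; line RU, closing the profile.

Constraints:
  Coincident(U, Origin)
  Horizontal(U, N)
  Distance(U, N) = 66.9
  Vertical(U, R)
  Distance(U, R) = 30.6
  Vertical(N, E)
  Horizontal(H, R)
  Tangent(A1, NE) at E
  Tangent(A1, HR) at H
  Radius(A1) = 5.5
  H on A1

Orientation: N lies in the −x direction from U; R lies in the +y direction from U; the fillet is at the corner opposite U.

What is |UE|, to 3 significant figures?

71.5

U is at the origin; UN is horizontal with |UN| = 66.9 and N on the −x side, so N = (-66.9, 0.00). UR is vertical with |UR| = 30.6 and R on the +y side, so R = (0.00, 30.6). The virtual corner opposite U is at (-66.9, 30.6). A1 meets NE tangentially, so FE is at right angles to NE and the tangent condition forces FH to be normal to HR, with radius 5.5, so the center F sits 5.5 in from both sides at F = (-61.4, 25.1). That places the tangent points at E = (-66.9, 25.1) on NE and H = (-61.4, 30.6) on HR. Then |UE| = |E − U| = 71.5.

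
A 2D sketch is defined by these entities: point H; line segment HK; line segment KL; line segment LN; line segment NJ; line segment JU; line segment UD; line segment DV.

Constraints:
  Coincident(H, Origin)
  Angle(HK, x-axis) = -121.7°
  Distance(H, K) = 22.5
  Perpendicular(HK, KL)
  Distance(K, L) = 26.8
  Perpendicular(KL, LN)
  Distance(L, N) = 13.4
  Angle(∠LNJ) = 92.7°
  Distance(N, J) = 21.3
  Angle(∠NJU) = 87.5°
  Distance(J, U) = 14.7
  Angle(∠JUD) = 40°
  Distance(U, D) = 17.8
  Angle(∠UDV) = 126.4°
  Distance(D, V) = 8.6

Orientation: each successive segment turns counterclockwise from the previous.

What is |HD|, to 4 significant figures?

19.30

H is at the origin; HK runs at -121.7° with length 22.5, so K = (-11.82, -19.14). HK is perpendicular to KL, so KL runs at -31.70°; with |KL| = 26.8, L = (10.98, -33.23). The perpendicularity gives LN at right angles to KL, so LN runs at 58.30°; with |LN| = 13.4, N = (18.02, -21.83). ∠LNJ = 92.7° gives NJ at 145.6° from the x-axis; with |NJ| = 21.3, J = (0.4450, -9.791). ∠NJU = 87.5° gives JU at -121.9° from the x-axis; with |JU| = 14.7, U = (-7.323, -22.27). ∠JUD = 40.0° gives UD at 18.10° from the x-axis; with |UD| = 17.8, D = (9.596, -16.74). Then |HD| = |D − H| = 19.30.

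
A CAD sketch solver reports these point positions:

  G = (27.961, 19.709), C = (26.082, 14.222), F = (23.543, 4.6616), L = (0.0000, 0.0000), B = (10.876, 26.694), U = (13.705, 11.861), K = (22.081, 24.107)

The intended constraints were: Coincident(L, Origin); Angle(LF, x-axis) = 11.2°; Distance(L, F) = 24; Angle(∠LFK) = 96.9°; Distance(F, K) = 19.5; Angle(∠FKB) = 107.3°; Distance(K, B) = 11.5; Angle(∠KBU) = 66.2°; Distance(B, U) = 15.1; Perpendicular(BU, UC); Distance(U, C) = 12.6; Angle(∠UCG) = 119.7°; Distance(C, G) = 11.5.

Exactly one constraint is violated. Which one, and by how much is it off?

Distance(C, G) = 11.5 — off by 5.70.

L = (0.00, 0.00) ✓; LF at 11.20° ✓; |LF| = 24.00 ✓; ∠LFK = 96.90° ✓; |FK| = 19.50 ✓; ∠FKB = 107.3° ✓; |KB| = 11.50 ✓; ∠KBU = 66.20° ✓; |BU| = 15.10 ✓; ∠(BU, UC) = 90.00° ✓; |UC| = 12.60 ✓; ∠UCG = 119.7° ✓; |CG| = 5.800 ✗.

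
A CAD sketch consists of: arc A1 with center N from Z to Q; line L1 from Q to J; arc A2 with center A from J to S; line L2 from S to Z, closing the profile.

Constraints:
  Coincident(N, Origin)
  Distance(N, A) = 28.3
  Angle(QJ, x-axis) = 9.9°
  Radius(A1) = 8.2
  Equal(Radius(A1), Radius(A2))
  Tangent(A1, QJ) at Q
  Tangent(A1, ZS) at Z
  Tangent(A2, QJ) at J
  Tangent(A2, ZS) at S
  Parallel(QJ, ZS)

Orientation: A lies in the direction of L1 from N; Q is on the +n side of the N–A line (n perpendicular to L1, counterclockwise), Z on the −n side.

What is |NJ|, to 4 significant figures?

29.46

Tangency of A1 to both parallel lines with radius 8.2 puts Q and Z at N ± 8.2·n: Q = (-1.410, 8.078), Z = (1.410, -8.078). Equal radii place J and S the same way about A: J = A + 8.2·n = (26.47, 12.94), S = A − 8.2·n = (29.29, -3.212). Then |NJ| = |J − N| = 29.46.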